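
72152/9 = 8016+8/9 = 8016.89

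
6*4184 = 25104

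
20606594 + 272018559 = 292625153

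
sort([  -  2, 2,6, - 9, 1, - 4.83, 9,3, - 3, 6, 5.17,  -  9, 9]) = [ - 9, - 9, - 4.83,  -  3,-2,  1,2, 3, 5.17, 6, 6, 9, 9]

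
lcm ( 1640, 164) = 1640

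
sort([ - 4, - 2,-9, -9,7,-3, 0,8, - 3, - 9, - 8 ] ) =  [ - 9, - 9, - 9,  -  8,  -  4 ,- 3, - 3,-2, 0,7,8]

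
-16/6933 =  - 16/6933= - 0.00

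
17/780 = 17/780= 0.02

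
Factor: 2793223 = 2793223^1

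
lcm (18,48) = 144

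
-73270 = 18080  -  91350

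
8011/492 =16 + 139/492 =16.28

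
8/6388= 2/1597 = 0.00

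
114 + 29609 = 29723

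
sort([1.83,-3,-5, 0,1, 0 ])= [  -  5,-3,0, 0 , 1,1.83 ] 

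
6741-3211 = 3530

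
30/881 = 30/881 = 0.03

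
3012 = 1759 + 1253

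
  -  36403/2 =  - 36403/2=- 18201.50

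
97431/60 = 32477/20=1623.85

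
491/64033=491/64033 = 0.01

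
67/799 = 67/799 = 0.08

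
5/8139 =5/8139 = 0.00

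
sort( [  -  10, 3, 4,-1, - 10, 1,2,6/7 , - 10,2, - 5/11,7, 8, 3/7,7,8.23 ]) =[ - 10, - 10, - 10 ,-1,-5/11 , 3/7, 6/7,1,  2,2, 3,4, 7,7,8 , 8.23]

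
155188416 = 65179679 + 90008737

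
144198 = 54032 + 90166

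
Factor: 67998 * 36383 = 2473971234=2^1*3^1*7^1*1619^1*36383^1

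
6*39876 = 239256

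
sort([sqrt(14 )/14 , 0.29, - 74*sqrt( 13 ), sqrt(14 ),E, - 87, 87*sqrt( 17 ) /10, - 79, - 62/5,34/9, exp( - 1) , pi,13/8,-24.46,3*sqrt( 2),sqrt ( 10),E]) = [ - 74*sqrt(13), - 87, -79, - 24.46, - 62/5,sqrt( 14 )/14,0.29, exp( - 1),13/8, E,E,pi,sqrt ( 10 ),  sqrt ( 14) , 34/9 , 3*sqrt(2),87 * sqrt( 17 )/10] 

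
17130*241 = 4128330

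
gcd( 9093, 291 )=3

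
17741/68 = 260 + 61/68 = 260.90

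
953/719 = 953/719 =1.33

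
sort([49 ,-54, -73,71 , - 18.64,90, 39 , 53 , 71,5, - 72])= [-73, - 72 , - 54, - 18.64,5,39 , 49,53, 71, 71, 90 ]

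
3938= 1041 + 2897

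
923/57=16 + 11/57 = 16.19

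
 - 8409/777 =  - 2803/259 = - 10.82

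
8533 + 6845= 15378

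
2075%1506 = 569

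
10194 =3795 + 6399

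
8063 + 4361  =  12424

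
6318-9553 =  - 3235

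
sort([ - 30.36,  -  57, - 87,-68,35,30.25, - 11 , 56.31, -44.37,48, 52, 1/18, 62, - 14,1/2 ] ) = [ - 87 , - 68,  -  57, - 44.37, - 30.36, - 14, - 11,1/18,1/2,30.25, 35, 48,52,56.31,62]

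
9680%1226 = 1098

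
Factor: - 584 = - 2^3*73^1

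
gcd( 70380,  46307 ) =1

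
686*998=684628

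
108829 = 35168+73661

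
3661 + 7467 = 11128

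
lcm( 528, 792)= 1584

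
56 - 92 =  - 36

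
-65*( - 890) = 57850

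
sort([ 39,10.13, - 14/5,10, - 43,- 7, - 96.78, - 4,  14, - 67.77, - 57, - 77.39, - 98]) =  [ - 98, - 96.78, -77.39, - 67.77, - 57,-43, - 7,-4, - 14/5,  10,10.13,14,39]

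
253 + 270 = 523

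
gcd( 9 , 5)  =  1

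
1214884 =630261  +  584623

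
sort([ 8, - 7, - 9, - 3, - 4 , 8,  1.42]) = [ - 9,-7, - 4, - 3, 1.42, 8,8]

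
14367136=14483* 992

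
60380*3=181140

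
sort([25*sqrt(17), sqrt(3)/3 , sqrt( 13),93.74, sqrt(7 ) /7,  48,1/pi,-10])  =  [ - 10, 1/pi, sqrt( 7 ) /7,sqrt( 3)/3 , sqrt(13 ), 48,93.74, 25*sqrt (17)]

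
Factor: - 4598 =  - 2^1*11^2*19^1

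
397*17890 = 7102330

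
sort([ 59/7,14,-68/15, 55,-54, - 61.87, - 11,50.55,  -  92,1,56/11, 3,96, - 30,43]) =[ - 92,-61.87,-54,-30,-11 , - 68/15, 1,3,56/11  ,  59/7,14,43, 50.55,55,96 ]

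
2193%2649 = 2193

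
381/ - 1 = -381/1= - 381.00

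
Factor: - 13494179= - 131^1 * 239^1 * 431^1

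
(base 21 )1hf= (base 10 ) 813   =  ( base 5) 11223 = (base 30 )r3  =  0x32D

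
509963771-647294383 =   -  137330612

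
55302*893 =49384686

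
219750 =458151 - 238401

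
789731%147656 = 51451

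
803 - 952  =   - 149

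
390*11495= 4483050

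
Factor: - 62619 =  - 3^1 * 20873^1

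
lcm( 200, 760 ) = 3800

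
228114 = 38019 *6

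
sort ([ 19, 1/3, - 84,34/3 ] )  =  [ - 84,  1/3, 34/3, 19]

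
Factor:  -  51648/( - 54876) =16/17= 2^4*17^ (-1) 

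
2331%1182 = 1149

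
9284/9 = 1031 +5/9 = 1031.56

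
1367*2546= 3480382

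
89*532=47348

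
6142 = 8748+-2606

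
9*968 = 8712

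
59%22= 15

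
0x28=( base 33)17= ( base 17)26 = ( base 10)40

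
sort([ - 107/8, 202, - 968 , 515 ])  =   [-968, - 107/8,202,515 ]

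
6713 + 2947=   9660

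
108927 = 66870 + 42057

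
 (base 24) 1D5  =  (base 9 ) 1202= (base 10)893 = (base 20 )24D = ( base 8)1575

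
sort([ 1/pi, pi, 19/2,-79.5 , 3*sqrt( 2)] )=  [-79.5,  1/pi,pi, 3*sqrt( 2), 19/2 ]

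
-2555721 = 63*( - 40567 ) 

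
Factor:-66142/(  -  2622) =3^(  -  1) * 19^(  -  1 )*23^( - 1)*33071^1 =33071/1311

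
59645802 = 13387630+46258172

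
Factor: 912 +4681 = 7^1*17^1  *  47^1  =  5593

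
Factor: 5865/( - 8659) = - 3^1*5^1*7^( - 1 )*17^1*23^1 *1237^( - 1 ) 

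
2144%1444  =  700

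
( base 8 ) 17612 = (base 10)8074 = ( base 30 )8T4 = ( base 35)6KO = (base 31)8CE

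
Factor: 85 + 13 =98 =2^1*7^2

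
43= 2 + 41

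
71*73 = 5183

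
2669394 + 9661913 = 12331307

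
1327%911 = 416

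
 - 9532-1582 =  - 11114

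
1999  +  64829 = 66828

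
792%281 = 230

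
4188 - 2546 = 1642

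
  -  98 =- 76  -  22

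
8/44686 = 4/22343 = 0.00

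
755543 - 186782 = 568761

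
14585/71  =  14585/71 =205.42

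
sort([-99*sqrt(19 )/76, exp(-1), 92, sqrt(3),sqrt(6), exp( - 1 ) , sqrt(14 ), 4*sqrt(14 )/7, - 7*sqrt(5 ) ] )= [ - 7*sqrt( 5 ), - 99*sqrt( 19 ) /76, exp( - 1 ),  exp( - 1 ), sqrt(3), 4*sqrt( 14 )/7, sqrt( 6 ), sqrt(14), 92 ] 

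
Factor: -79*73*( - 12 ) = 2^2*3^1*73^1*79^1 = 69204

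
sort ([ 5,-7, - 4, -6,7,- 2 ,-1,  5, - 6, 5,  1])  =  [- 7, - 6, - 6, - 4, - 2,-1, 1, 5, 5,5, 7] 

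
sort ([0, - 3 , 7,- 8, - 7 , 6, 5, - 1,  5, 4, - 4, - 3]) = [ - 8,  -  7, - 4,-3, - 3, - 1 , 0,  4,5,  5,6, 7]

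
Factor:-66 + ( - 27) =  - 3^1*31^1 = - 93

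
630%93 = 72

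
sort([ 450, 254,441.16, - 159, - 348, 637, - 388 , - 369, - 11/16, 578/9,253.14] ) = [-388, - 369, - 348, - 159,-11/16,  578/9,253.14  ,  254, 441.16,450, 637] 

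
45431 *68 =3089308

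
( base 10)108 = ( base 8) 154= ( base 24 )4c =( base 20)58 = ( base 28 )3O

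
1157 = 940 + 217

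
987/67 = 987/67=14.73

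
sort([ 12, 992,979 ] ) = [ 12, 979, 992] 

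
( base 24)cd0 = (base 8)16070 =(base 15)2219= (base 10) 7224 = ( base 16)1c38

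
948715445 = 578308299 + 370407146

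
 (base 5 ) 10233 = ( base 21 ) 1c0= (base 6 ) 3113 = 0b1010110101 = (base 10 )693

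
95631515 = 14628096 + 81003419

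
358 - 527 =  - 169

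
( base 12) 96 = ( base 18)66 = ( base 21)59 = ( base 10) 114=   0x72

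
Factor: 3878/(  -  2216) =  - 2^( - 2)*7^1=- 7/4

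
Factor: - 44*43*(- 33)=2^2 * 3^1*11^2*43^1  =  62436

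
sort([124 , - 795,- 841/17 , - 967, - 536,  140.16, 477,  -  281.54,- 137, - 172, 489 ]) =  [ - 967, - 795, - 536, - 281.54, - 172,-137, - 841/17 , 124, 140.16, 477, 489]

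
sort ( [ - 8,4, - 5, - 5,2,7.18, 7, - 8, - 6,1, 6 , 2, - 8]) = [-8, - 8, - 8, - 6 , - 5, - 5,1,2, 2,4, 6 , 7, 7.18 ] 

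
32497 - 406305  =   - 373808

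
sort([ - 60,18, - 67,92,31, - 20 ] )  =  [ - 67,  -  60, - 20, 18,31,92] 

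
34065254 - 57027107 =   -  22961853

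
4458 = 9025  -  4567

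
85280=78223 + 7057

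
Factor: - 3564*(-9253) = 32977692 = 2^2*3^4*11^1*19^1*487^1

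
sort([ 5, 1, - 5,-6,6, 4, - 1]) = [ - 6,-5,-1, 1, 4, 5, 6] 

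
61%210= 61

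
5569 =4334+1235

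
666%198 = 72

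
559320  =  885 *632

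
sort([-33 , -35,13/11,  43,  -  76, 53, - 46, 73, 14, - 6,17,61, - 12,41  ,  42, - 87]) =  [ - 87,-76 , - 46, - 35, - 33, - 12,  -  6,13/11, 14, 17, 41,  42,43, 53, 61, 73]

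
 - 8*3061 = -24488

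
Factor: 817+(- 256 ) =561 = 3^1*11^1*17^1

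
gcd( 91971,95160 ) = 3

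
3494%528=326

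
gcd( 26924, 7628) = 4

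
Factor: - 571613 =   -  7^1 *37^1*2207^1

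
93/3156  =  31/1052 = 0.03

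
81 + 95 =176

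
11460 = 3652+7808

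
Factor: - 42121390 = -2^1 * 5^1*4212139^1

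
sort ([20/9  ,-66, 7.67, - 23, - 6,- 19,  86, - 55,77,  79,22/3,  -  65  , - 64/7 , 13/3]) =[-66,-65, -55,-23, - 19, - 64/7, - 6, 20/9, 13/3,22/3,7.67,77, 79, 86]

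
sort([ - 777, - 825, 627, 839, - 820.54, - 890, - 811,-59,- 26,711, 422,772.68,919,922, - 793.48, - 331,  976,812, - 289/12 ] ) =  [ - 890 , - 825, - 820.54, - 811 ,-793.48,  -  777, -331 , - 59, - 26, - 289/12, 422, 627,711, 772.68,812, 839, 919,922,  976] 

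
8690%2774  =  368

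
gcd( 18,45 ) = 9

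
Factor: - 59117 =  - 31^1*1907^1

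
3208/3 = 1069+1/3 = 1069.33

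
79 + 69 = 148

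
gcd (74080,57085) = 5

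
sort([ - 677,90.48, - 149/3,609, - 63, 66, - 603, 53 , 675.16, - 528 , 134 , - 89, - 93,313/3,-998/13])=[ - 677,  -  603, - 528, - 93 , - 89, - 998/13, - 63,-149/3,  53, 66, 90.48,313/3, 134 , 609,675.16 ] 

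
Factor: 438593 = 107^1*4099^1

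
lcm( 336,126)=1008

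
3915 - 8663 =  - 4748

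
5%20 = 5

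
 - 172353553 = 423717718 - 596071271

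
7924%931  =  476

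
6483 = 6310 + 173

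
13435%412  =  251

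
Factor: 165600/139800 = 276/233=2^2*  3^1*23^1*233^( - 1)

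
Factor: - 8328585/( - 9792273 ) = 5^1*23^ ( - 1)*233^1*2383^1*141917^(-1 )  =  2776195/3264091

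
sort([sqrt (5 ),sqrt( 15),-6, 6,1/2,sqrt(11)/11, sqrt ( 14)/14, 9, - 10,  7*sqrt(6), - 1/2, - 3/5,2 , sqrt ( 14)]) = [  -  10,-6,  -  3/5, - 1/2,sqrt (14 )/14,  sqrt( 11)/11,  1/2, 2,sqrt( 5 ),  sqrt( 14),sqrt( 15), 6,9,7*sqrt( 6)]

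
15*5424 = 81360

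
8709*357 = 3109113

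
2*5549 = 11098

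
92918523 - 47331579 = 45586944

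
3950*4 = 15800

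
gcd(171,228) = 57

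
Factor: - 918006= - 2^1*3^1*153001^1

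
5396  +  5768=11164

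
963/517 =1 + 446/517 = 1.86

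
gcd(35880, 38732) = 92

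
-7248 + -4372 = -11620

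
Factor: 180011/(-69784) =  - 2^( - 3)*11^( - 1)*227^1 = - 227/88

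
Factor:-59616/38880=-23/15  =  -3^( - 1) *5^( - 1 ) * 23^1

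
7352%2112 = 1016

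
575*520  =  299000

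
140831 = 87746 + 53085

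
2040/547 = 3  +  399/547 = 3.73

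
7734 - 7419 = 315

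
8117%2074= 1895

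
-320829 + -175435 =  - 496264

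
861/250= 861/250= 3.44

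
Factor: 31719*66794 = 2^1*3^1*7^1*13^1*97^1*109^1*367^1 = 2118638886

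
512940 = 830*618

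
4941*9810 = 48471210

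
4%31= 4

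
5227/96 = 54 + 43/96 = 54.45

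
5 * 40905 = 204525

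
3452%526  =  296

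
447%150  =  147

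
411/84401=411/84401 = 0.00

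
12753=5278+7475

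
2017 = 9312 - 7295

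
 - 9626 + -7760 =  - 17386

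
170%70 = 30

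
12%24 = 12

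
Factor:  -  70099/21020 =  - 2^ ( - 2) * 5^( - 1 )  *1051^(- 1)*70099^1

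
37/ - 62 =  - 37/62 = -0.60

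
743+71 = 814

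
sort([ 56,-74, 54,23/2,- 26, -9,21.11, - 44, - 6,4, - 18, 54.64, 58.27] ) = [ - 74, - 44,-26,-18,-9, - 6, 4, 23/2, 21.11, 54, 54.64,56, 58.27]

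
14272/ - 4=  - 3568/1 = - 3568.00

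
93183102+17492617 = 110675719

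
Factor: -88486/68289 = -2^1*3^(  -  1 )*13^( - 1 )*17^( - 1 ) * 103^ ( - 1) * 151^1*293^1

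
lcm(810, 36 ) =1620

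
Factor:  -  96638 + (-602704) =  - 2^1*3^1*7^1*16651^1 = -699342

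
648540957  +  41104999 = 689645956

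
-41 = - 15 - 26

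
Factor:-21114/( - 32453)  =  54/83 =2^1*3^3*83^( - 1)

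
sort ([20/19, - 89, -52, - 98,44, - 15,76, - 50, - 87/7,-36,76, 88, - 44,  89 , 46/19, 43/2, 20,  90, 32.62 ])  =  [ - 98, - 89, - 52 , - 50, -44, - 36, - 15, - 87/7,  20/19 , 46/19 , 20, 43/2, 32.62,44,76, 76,88,89,90] 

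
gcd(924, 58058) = 154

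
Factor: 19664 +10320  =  2^5*937^1= 29984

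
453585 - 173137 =280448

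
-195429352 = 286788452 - 482217804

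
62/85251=62/85251 = 0.00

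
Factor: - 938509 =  - 11^1 * 13^1 *6563^1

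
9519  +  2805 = 12324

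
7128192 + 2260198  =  9388390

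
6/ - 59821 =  - 6/59821 = -0.00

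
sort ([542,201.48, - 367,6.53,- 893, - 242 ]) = [  -  893, - 367 ,-242  ,  6.53, 201.48,542]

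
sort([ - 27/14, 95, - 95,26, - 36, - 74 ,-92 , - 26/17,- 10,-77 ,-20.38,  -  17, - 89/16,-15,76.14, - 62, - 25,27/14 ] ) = [-95,-92,-77,-74, - 62, - 36 , - 25 , - 20.38, - 17, - 15, - 10, - 89/16,-27/14,- 26/17, 27/14,26, 76.14,95]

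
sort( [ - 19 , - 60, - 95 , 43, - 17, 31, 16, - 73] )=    [ - 95,-73 , - 60, - 19, - 17, 16,31,43] 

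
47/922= 47/922= 0.05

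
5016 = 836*6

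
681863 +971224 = 1653087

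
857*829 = 710453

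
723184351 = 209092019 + 514092332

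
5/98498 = 5/98498 = 0.00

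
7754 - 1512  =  6242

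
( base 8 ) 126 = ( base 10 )86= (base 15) 5b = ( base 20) 46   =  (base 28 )32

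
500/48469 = 500/48469 = 0.01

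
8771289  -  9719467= -948178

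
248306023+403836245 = 652142268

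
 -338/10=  - 34 +1/5= -  33.80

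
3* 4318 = 12954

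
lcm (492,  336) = 13776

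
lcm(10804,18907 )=75628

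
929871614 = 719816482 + 210055132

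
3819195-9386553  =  - 5567358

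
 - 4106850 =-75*54758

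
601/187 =601/187  =  3.21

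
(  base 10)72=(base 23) 33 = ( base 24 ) 30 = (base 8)110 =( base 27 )2I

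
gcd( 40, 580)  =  20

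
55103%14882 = 10457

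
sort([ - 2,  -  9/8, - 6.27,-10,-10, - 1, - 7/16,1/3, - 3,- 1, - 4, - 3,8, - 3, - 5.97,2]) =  [-10,-10, - 6.27,-5.97, - 4,-3,-3, - 3,- 2, - 9/8, - 1, - 1,-7/16,1/3,2,8 ] 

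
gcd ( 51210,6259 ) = 569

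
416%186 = 44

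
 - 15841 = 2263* ( - 7)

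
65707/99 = 663 + 70/99 = 663.71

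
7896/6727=1 + 167/961 =1.17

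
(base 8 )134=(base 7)161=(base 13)71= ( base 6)232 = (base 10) 92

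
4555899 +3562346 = 8118245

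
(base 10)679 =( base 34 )JX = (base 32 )L7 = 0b1010100111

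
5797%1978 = 1841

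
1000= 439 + 561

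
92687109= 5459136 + 87227973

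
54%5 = 4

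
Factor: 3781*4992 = 18874752 = 2^7 * 3^1*13^1*19^1*199^1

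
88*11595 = 1020360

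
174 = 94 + 80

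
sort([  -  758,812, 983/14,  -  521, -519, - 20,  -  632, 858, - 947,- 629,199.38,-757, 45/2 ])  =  [ - 947, - 758,-757,- 632,-629,-521,-519, - 20, 45/2, 983/14 , 199.38,812,858 ] 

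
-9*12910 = -116190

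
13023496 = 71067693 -58044197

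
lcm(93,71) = 6603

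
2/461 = 2/461= 0.00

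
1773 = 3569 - 1796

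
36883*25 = 922075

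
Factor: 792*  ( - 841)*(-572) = 380993184 = 2^5*3^2 * 11^2*  13^1*29^2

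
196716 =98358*2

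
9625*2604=25063500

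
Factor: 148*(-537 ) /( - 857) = 2^2*3^1*37^1 *179^1*857^(-1 ) =79476/857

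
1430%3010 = 1430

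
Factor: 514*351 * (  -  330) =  - 59536620=- 2^2*3^4*5^1 * 11^1 * 13^1*257^1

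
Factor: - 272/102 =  - 2^3 * 3^( - 1 ) = -8/3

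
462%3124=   462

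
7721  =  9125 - 1404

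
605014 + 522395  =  1127409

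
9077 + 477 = 9554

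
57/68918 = 57/68918 = 0.00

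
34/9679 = 34/9679 = 0.00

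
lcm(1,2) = 2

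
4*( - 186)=  -  744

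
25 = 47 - 22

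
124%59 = 6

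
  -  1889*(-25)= 47225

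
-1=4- 5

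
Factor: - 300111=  - 3^1*7^1*31^1*461^1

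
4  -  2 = 2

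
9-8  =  1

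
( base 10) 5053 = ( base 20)CCD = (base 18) fad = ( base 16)13bd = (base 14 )1bad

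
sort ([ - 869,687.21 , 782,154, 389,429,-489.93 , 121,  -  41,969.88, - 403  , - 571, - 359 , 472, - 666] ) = [ - 869,  -  666,-571, - 489.93, - 403,-359, - 41,  121, 154,389, 429, 472,  687.21, 782,969.88]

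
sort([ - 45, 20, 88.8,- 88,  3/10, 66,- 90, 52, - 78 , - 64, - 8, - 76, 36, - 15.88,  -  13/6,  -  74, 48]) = [-90, - 88, - 78, - 76,-74, - 64, - 45, - 15.88,- 8  , - 13/6,3/10,20,  36, 48,  52,66,88.8 ]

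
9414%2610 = 1584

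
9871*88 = 868648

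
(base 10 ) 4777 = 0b1001010101001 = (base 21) AHA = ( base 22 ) 9j3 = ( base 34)44H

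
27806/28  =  993+1/14 = 993.07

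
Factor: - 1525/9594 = - 2^ (-1)*3^( - 2 )*5^2 * 13^( - 1)*41^( -1)*61^1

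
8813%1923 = 1121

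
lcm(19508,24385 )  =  97540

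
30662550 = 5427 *5650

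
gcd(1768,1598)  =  34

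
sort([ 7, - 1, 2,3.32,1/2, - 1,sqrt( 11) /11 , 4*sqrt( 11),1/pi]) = [ - 1,-1,sqrt( 11 )/11,1/pi, 1/2, 2,3.32,  7,4*sqrt( 11) ] 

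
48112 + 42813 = 90925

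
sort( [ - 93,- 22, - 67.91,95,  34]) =[  -  93,-67.91, - 22,  34,95]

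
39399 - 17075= 22324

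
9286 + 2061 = 11347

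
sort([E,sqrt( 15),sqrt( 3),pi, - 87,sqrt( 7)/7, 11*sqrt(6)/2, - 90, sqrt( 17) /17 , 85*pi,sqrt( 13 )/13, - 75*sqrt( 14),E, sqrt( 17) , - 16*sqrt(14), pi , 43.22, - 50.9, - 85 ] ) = [ - 75*sqrt( 14) , - 90, - 87, - 85, - 16*sqrt( 14), - 50.9,sqrt( 17)/17,sqrt(13)/13 , sqrt(7)/7, sqrt( 3),E,E, pi, pi,sqrt (15 ), sqrt( 17),11 *sqrt( 6 )/2, 43.22,  85*pi ]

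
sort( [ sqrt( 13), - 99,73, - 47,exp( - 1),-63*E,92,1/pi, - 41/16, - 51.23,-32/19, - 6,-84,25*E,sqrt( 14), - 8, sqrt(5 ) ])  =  [ -63*E,-99, - 84,  -  51.23,  -  47,-8  , - 6, - 41/16, - 32/19,  1/pi,exp(  -  1),sqrt(5),sqrt(13 ), sqrt( 14),25* E,73,92] 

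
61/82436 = 61/82436= 0.00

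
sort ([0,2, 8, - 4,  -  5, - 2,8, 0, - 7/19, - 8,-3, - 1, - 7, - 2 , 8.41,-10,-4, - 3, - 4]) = [ - 10 , - 8, - 7, - 5, - 4, - 4, - 4, - 3, - 3, - 2, - 2,-1,  -  7/19, 0, 0, 2,8, 8, 8.41]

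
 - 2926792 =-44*66518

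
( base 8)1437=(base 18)287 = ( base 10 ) 799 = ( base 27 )12G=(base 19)241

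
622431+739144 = 1361575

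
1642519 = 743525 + 898994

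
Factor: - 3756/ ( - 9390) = 2^1*5^(- 1)  =  2/5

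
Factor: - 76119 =  -  3^1*25373^1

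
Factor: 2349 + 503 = 2852 = 2^2*23^1*31^1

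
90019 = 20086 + 69933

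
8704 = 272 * 32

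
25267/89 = 25267/89 = 283.90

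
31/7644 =31/7644 = 0.00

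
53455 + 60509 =113964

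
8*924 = 7392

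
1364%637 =90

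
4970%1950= 1070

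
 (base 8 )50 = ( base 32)18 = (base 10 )40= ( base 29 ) 1B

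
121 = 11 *11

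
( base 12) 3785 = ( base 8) 14225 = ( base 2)1100010010101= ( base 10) 6293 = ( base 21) E5E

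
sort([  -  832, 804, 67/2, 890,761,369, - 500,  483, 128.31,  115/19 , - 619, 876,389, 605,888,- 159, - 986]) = [ - 986,- 832, - 619, - 500,-159, 115/19, 67/2,  128.31, 369,389, 483,605,761, 804, 876, 888,  890]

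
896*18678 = 16735488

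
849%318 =213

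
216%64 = 24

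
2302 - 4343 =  - 2041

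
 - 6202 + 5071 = -1131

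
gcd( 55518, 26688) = 6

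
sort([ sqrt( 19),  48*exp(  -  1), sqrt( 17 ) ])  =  [ sqrt( 17),sqrt(19),48 *exp( -1 ) ]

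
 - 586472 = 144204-730676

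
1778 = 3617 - 1839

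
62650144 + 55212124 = 117862268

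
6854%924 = 386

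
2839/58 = 2839/58 = 48.95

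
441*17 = 7497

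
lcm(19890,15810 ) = 616590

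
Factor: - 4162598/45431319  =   - 2^1*3^(-1 )*11^1*431^1 * 439^1 * 15143773^( - 1 ) 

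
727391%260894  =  205603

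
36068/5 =7213 + 3/5 = 7213.60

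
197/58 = 197/58 = 3.40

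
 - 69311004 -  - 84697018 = 15386014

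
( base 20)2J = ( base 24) 2B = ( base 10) 59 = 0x3b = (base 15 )3E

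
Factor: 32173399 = 32173399^1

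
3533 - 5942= -2409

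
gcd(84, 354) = 6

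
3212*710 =2280520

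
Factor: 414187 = 239^1 * 1733^1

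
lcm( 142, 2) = 142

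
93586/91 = 1028 + 38/91 = 1028.42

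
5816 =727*8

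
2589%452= 329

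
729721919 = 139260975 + 590460944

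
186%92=2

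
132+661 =793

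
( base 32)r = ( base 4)123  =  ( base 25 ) 12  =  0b11011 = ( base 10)27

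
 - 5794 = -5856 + 62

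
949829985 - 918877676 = 30952309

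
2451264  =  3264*751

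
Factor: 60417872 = 2^4*19^1 * 23^1*8641^1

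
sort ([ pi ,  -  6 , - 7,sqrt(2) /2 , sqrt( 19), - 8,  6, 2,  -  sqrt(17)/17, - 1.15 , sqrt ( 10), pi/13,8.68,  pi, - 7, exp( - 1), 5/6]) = [ - 8, - 7, - 7, - 6, -1.15,-sqrt( 17 ) /17,pi/13,exp( - 1), sqrt(2 )/2, 5/6, 2, pi, pi, sqrt(10),sqrt(19 ), 6, 8.68 ]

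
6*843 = 5058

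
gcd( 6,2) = 2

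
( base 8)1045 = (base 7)1413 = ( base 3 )202100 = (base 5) 4144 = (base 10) 549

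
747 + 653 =1400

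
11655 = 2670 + 8985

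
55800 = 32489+23311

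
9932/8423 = 9932/8423  =  1.18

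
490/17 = 28 + 14/17 =28.82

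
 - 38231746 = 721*(-53026)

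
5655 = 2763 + 2892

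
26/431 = 26/431 = 0.06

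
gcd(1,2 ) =1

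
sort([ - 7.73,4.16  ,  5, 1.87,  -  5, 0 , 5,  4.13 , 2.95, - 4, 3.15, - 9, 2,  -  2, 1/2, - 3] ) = [ - 9, - 7.73 ,-5, - 4,  -  3, - 2, 0, 1/2, 1.87,2, 2.95, 3.15, 4.13,4.16, 5, 5] 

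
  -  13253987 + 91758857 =78504870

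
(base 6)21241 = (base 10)2905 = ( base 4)231121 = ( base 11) 2201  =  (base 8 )5531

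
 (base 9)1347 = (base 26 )1D1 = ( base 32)VN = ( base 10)1015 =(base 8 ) 1767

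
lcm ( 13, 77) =1001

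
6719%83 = 79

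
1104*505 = 557520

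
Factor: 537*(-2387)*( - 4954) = 2^1 * 3^1*7^1*11^1*31^1 * 179^1*2477^1 = 6350131326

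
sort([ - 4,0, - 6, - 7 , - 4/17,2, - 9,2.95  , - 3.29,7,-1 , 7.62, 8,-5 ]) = [ - 9, -7 , - 6, - 5 , - 4, -3.29,-1, - 4/17 , 0,  2, 2.95 , 7 , 7.62, 8] 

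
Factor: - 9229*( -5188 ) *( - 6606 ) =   -  316295623512 = -  2^3*3^2*11^1*367^1*839^1*1297^1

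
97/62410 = 97/62410 = 0.00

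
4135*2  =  8270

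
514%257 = 0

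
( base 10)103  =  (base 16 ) 67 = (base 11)94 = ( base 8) 147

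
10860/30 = 362 = 362.00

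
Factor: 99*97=9603  =  3^2 * 11^1 * 97^1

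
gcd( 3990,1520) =190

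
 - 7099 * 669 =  - 4749231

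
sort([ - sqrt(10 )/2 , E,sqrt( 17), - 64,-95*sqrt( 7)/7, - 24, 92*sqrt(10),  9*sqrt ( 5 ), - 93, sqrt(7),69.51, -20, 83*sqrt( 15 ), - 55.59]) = [-93, - 64 , -55.59, -95*sqrt(7 )/7 , - 24,-20, - sqrt( 10 ) /2, sqrt(7),E, sqrt( 17),  9 * sqrt ( 5 ),  69.51,92 * sqrt( 10 ),83*sqrt( 15 )] 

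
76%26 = 24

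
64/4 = 16   =  16.00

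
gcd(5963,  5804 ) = 1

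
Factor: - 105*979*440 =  - 2^3*3^1*5^2*7^1 * 11^2*89^1 = - 45229800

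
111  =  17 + 94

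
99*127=12573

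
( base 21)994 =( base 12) 24aa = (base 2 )1000001000010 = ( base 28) 58i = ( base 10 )4162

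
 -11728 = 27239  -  38967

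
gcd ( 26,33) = 1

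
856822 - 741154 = 115668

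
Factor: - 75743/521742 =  - 2^( - 1)*3^(-1 ) * 13^(-1) * 6689^( - 1 )*75743^1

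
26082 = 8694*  3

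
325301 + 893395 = 1218696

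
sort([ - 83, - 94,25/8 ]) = [ - 94, - 83, 25/8] 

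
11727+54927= 66654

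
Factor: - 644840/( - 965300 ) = 658/985=2^1 *5^(-1)*7^1*47^1*197^( - 1)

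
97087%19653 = 18475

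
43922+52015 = 95937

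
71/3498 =71/3498 = 0.02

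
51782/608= 85 + 51/304 =85.17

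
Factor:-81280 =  - 2^7* 5^1 * 127^1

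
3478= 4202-724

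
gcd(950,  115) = 5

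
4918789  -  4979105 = -60316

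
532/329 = 1+29/47 = 1.62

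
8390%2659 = 413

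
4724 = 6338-1614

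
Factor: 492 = 2^2*3^1*41^1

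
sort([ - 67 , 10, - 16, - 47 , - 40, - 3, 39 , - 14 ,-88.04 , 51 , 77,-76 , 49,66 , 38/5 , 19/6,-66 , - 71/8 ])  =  [ - 88.04, - 76, - 67, - 66, - 47, - 40, - 16,-14,-71/8, - 3, 19/6, 38/5 , 10, 39,49,51,66, 77]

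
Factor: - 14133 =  - 3^1*7^1*673^1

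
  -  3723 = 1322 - 5045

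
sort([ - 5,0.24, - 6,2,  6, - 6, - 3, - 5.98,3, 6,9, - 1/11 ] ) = [ - 6, - 6,  -  5.98, - 5, - 3 , - 1/11,0.24,2, 3 , 6,6,9]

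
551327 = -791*(-697)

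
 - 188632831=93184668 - 281817499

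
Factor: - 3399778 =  - 2^1*1249^1*1361^1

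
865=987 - 122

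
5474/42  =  391/3 = 130.33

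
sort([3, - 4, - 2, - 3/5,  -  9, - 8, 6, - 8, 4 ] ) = [ - 9,  -  8 , - 8, - 4,- 2,-3/5, 3,  4,  6] 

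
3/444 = 1/148 = 0.01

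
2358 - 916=1442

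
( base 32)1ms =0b11011011100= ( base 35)1F6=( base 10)1756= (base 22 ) 3DI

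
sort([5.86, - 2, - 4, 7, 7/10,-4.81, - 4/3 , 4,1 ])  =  [-4.81, - 4, - 2, - 4/3,7/10, 1, 4, 5.86,  7] 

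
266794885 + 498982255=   765777140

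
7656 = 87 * 88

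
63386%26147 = 11092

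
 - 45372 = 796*( - 57)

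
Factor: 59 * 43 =2537 =43^1*59^1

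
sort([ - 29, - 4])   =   [ - 29, - 4 ]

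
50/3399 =50/3399= 0.01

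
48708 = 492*99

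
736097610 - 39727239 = 696370371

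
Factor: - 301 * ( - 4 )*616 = 2^5*7^2 * 11^1*43^1 = 741664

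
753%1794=753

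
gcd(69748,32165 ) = 7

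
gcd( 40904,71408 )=8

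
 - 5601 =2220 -7821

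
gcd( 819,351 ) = 117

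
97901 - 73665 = 24236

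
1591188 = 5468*291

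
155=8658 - 8503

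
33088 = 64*517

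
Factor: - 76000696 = - 2^3*809^1 *11743^1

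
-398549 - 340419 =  - 738968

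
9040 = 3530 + 5510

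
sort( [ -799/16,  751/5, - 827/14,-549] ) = [-549,- 827/14 , - 799/16,  751/5]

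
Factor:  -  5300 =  - 2^2*5^2*53^1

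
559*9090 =5081310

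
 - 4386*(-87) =381582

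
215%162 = 53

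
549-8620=  -  8071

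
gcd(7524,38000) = 76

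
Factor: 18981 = 3^3*19^1*37^1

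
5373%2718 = 2655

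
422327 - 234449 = 187878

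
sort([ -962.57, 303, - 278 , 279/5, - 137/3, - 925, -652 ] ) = [ - 962.57, - 925, -652, - 278 , - 137/3, 279/5, 303]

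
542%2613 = 542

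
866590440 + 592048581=1458639021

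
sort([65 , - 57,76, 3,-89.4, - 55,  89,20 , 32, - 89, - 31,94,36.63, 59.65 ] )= [ - 89.4, - 89, - 57, - 55, - 31, 3,20,32 , 36.63, 59.65,65, 76,89, 94]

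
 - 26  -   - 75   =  49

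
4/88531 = 4/88531 = 0.00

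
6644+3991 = 10635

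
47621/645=73+536/645 = 73.83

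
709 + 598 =1307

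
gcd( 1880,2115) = 235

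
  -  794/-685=794/685  =  1.16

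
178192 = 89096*2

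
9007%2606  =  1189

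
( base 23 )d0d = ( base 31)758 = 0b1101011101010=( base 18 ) 134E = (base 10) 6890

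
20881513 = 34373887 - 13492374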